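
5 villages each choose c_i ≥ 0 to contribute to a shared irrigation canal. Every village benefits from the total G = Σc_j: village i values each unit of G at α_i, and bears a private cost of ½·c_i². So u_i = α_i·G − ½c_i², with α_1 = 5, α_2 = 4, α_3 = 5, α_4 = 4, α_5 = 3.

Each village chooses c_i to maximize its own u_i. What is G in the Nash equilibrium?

Village i's FOC: ∂u_i/∂c_i = α_i − c_i = 0, so c_i* = α_i.
NE contributions = (5, 4, 5, 4, 3); G = 21.

21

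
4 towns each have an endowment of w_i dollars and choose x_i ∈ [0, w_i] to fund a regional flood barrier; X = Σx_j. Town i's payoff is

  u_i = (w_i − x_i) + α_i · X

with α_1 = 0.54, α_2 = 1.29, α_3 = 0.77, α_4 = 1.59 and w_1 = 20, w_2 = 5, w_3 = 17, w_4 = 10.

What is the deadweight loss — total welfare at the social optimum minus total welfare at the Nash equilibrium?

118.03

∂u_i/∂x_i = α_i − 1, so town i contributes w_i if α_i > 1, else 0.
α_i > 1 for i ∈ {2, 4}; NE contributions (0, 5, 0, 10), X = 15.
W^NE = Σw_i − X^NE + (Σα_i)·X^NE = 52 + 3.19·15 = 99.85.
Planner: ∂(Σu_j)/∂x_i = Σα_j − 1 = 3.19 > 0, so everyone contributes w_i; X^SO = 52, W^SO = 52 + 3.19·52 = 217.88.
Deadweight loss = 118.03.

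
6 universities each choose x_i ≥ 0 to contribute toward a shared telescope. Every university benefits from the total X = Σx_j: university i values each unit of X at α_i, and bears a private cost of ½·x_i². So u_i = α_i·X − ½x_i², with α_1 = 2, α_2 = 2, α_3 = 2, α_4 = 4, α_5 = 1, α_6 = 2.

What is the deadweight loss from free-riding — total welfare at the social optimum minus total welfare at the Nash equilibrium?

354.5

University i's FOC: ∂u_i/∂x_i = α_i − x_i = 0, so x_i* = α_i.
NE contributions = (2, 2, 2, 4, 1, 2); X = 13.
W^NE = (Σα)·X − ½Σα_i² = 13² − ½·33 = 152.5.
Planner sets x_i = Σα_j = 13 for every i, so X^SO = 6·13 = 78.
W^SO = (Σα)·X^SO − ½·6·(Σα)² = (6/2)·13² = 507.
Deadweight loss = W^SO − W^NE = 354.5.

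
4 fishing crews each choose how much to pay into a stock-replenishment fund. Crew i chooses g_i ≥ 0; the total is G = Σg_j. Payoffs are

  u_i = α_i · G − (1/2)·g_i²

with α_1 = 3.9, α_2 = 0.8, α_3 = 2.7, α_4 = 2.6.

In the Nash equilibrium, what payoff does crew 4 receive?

Crew i's FOC: ∂u_i/∂g_i = α_i − g_i = 0, so g_i* = α_i.
NE contributions = (3.9, 0.8, 2.7, 2.6); G = 10.
u_4 = α_4·G − ½·(g_4)² = 2.6·10 − ½·2.6² = 22.62.

22.62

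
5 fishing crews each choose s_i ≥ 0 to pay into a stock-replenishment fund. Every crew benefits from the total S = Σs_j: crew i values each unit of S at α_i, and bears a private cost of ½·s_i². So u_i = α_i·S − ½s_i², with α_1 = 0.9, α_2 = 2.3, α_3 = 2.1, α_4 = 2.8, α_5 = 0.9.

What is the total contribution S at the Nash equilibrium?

9

Crew i's FOC: ∂u_i/∂s_i = α_i − s_i = 0, so s_i* = α_i.
NE contributions = (0.9, 2.3, 2.1, 2.8, 0.9); S = 9.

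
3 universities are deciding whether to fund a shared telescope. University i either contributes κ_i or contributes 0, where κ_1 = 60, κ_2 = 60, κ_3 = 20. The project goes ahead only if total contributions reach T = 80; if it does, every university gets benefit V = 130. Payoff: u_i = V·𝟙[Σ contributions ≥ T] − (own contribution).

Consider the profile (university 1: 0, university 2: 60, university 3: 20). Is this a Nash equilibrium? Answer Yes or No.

Yes

Total = 80 ≥ 80: provided.
University 1 (pledges 0, payoff 130): pledging 60 → total 140, payoff 70. No gain.
University 2 (pledges 60, payoff 70): dropping to 0 → total 20, payoff 0. No gain.
University 3 (pledges 20, payoff 110): dropping to 0 → total 60, payoff 0. No gain.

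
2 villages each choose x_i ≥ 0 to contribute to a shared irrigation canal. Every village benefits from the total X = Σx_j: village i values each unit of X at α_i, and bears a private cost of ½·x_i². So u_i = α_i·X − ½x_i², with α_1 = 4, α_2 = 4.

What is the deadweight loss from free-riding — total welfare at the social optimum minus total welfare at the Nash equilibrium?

Village i's FOC: ∂u_i/∂x_i = α_i − x_i = 0, so x_i* = α_i.
NE contributions = (4, 4); X = 8.
W^NE = (Σα)·X − ½Σα_i² = 8² − ½·32 = 48.
Planner sets x_i = Σα_j = 8 for every i, so X^SO = 2·8 = 16.
W^SO = (Σα)·X^SO − ½·2·(Σα)² = (2/2)·8² = 64.
Deadweight loss = W^SO − W^NE = 16.

16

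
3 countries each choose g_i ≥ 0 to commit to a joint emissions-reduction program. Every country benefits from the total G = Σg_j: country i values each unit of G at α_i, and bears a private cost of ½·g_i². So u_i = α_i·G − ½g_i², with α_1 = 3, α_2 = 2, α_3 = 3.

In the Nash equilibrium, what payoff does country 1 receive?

19.5

Country i's FOC: ∂u_i/∂g_i = α_i − g_i = 0, so g_i* = α_i.
NE contributions = (3, 2, 3); G = 8.
u_1 = α_1·G − ½·(g_1)² = 3·8 − ½·3² = 19.5.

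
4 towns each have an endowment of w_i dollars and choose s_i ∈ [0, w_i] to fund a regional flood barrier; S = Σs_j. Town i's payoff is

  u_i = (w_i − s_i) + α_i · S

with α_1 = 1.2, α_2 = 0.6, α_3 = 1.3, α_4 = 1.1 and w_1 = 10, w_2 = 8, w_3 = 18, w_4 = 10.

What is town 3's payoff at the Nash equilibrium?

∂u_i/∂s_i = α_i − 1, so town i contributes w_i if α_i > 1, else 0.
α_i > 1 for i ∈ {1, 3, 4}; NE contributions (10, 0, 18, 10), S = 38.
u_3 = (18 − 18) + 1.3·38 = 49.4.

49.4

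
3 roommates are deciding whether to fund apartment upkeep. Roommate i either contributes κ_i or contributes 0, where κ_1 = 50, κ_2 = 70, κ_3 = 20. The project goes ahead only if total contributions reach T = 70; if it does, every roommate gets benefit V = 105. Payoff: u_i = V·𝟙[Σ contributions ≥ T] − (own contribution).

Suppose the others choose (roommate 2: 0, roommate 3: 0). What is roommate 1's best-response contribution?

Others' total = 0. Even contributing 50 gives 50 < 70: no benefit either way.
Best response: 0.

0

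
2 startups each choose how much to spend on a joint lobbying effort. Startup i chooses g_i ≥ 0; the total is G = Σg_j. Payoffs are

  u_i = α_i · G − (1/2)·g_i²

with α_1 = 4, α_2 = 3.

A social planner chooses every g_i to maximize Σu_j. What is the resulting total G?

Planner FOC: ∂(Σu_j)/∂g_i = (Σα_j) − g_i = 0, so g_i^SO = Σα_j = 7 for every i; G^SO = 14.

14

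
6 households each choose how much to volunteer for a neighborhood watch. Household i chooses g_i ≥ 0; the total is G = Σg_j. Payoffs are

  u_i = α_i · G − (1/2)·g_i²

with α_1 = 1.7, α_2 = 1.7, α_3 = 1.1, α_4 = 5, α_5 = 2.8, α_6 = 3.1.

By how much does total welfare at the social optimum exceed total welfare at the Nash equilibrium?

Household i's FOC: ∂u_i/∂g_i = α_i − g_i = 0, so g_i* = α_i.
NE contributions = (1.7, 1.7, 1.1, 5, 2.8, 3.1); G = 15.4.
W^NE = (Σα)·G − ½Σα_i² = 15.4² − ½·49.44 = 212.44.
Planner sets g_i = Σα_j = 15.4 for every i, so G^SO = 6·15.4 = 92.4.
W^SO = (Σα)·G^SO − ½·6·(Σα)² = (6/2)·15.4² = 711.48.
Deadweight loss = W^SO − W^NE = 499.04.

499.04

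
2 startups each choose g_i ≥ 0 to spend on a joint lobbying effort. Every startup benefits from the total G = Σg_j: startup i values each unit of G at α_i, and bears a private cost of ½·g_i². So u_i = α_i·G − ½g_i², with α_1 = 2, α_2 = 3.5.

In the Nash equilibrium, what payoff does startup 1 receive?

Startup i's FOC: ∂u_i/∂g_i = α_i − g_i = 0, so g_i* = α_i.
NE contributions = (2, 3.5); G = 5.5.
u_1 = α_1·G − ½·(g_1)² = 2·5.5 − ½·2² = 9.

9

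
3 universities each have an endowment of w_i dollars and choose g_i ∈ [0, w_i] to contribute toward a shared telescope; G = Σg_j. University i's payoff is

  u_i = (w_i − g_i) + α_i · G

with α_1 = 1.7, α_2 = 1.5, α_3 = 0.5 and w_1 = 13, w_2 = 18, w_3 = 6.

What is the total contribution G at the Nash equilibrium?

31

∂u_i/∂g_i = α_i − 1, so university i contributes w_i if α_i > 1, else 0.
α_i > 1 for i ∈ {1, 2}; NE contributions (13, 18, 0), G = 31.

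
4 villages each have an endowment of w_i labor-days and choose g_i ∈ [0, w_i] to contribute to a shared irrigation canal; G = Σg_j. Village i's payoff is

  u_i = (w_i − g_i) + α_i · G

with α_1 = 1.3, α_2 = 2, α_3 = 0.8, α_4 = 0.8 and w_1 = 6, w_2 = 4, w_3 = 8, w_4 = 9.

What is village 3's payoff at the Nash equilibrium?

16

∂u_i/∂g_i = α_i − 1, so village i contributes w_i if α_i > 1, else 0.
α_i > 1 for i ∈ {1, 2}; NE contributions (6, 4, 0, 0), G = 10.
u_3 = (8 − 0) + 0.8·10 = 16.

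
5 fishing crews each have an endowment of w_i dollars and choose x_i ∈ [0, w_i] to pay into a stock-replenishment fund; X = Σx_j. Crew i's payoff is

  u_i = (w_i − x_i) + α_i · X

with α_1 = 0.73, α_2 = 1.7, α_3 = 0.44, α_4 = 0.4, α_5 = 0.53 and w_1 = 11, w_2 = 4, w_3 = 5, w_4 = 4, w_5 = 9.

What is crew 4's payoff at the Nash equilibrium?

∂u_i/∂x_i = α_i − 1, so crew i contributes w_i if α_i > 1, else 0.
α_i > 1 for i ∈ {2}; NE contributions (0, 4, 0, 0, 0), X = 4.
u_4 = (4 − 0) + 0.4·4 = 5.6.

5.6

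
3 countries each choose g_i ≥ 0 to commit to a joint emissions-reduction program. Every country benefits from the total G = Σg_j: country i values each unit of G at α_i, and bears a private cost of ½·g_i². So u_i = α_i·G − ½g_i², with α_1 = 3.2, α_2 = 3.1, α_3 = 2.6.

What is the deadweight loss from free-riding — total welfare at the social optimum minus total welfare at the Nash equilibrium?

52.91

Country i's FOC: ∂u_i/∂g_i = α_i − g_i = 0, so g_i* = α_i.
NE contributions = (3.2, 3.1, 2.6); G = 8.9.
W^NE = (Σα)·G − ½Σα_i² = 8.9² − ½·26.61 = 65.905.
Planner sets g_i = Σα_j = 8.9 for every i, so G^SO = 3·8.9 = 26.7.
W^SO = (Σα)·G^SO − ½·3·(Σα)² = (3/2)·8.9² = 118.815.
Deadweight loss = W^SO − W^NE = 52.91.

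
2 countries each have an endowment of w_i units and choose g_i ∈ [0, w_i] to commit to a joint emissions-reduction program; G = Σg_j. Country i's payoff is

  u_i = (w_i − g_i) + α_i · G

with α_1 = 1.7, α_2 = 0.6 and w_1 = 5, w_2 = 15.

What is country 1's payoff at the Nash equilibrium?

8.5

∂u_i/∂g_i = α_i − 1, so country i contributes w_i if α_i > 1, else 0.
α_i > 1 for i ∈ {1}; NE contributions (5, 0), G = 5.
u_1 = (5 − 5) + 1.7·5 = 8.5.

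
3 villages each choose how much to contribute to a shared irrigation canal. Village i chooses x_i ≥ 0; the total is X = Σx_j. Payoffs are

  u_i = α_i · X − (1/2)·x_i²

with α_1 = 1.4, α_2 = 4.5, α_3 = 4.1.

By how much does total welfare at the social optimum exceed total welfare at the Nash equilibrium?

69.51

Village i's FOC: ∂u_i/∂x_i = α_i − x_i = 0, so x_i* = α_i.
NE contributions = (1.4, 4.5, 4.1); X = 10.
W^NE = (Σα)·X − ½Σα_i² = 10² − ½·39.02 = 80.49.
Planner sets x_i = Σα_j = 10 for every i, so X^SO = 3·10 = 30.
W^SO = (Σα)·X^SO − ½·3·(Σα)² = (3/2)·10² = 150.
Deadweight loss = W^SO − W^NE = 69.51.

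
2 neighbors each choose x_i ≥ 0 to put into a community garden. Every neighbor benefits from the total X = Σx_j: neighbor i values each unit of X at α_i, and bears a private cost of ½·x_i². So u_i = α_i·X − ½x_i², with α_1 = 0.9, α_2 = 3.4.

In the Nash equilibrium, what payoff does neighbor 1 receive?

3.465

Neighbor i's FOC: ∂u_i/∂x_i = α_i − x_i = 0, so x_i* = α_i.
NE contributions = (0.9, 3.4); X = 4.3.
u_1 = α_1·X − ½·(x_1)² = 0.9·4.3 − ½·0.9² = 3.465.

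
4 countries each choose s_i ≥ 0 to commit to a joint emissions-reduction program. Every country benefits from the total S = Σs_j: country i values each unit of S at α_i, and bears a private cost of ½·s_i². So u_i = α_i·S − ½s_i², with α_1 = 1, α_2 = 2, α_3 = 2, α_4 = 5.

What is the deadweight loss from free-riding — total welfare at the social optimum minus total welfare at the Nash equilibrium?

117

Country i's FOC: ∂u_i/∂s_i = α_i − s_i = 0, so s_i* = α_i.
NE contributions = (1, 2, 2, 5); S = 10.
W^NE = (Σα)·S − ½Σα_i² = 10² − ½·34 = 83.
Planner sets s_i = Σα_j = 10 for every i, so S^SO = 4·10 = 40.
W^SO = (Σα)·S^SO − ½·4·(Σα)² = (4/2)·10² = 200.
Deadweight loss = W^SO − W^NE = 117.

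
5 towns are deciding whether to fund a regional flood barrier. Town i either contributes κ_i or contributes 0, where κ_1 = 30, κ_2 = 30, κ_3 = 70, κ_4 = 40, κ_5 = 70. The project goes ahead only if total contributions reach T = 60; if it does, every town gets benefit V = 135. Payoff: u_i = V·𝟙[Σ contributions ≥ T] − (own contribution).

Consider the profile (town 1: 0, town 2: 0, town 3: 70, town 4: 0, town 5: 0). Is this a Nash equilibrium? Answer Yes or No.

Yes

Total = 70 ≥ 60: provided.
Town 1 (pledges 0, payoff 135): pledging 30 → total 100, payoff 105. No gain.
Town 2 (pledges 0, payoff 135): pledging 30 → total 100, payoff 105. No gain.
Town 3 (pledges 70, payoff 65): dropping to 0 → total 0, payoff 0. No gain.
Town 4 (pledges 0, payoff 135): pledging 40 → total 110, payoff 95. No gain.
Town 5 (pledges 0, payoff 135): pledging 70 → total 140, payoff 65. No gain.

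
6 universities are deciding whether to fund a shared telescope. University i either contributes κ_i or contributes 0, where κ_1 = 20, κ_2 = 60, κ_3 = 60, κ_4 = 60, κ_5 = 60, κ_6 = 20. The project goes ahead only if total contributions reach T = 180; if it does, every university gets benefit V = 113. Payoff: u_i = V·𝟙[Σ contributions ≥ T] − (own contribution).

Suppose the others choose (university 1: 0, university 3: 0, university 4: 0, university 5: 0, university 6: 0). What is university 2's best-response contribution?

0

Others' total = 0. Even contributing 60 gives 60 < 180: no benefit either way.
Best response: 0.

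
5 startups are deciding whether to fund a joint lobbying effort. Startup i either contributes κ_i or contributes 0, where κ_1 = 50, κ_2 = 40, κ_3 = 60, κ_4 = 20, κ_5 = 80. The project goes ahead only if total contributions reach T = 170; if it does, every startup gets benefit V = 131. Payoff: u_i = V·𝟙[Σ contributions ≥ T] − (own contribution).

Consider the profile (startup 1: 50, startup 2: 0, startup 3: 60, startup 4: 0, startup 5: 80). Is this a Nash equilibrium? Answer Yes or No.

Total = 190 ≥ 170: provided.
Startup 1 (pledges 50, payoff 81): dropping to 0 → total 140, payoff 0. No gain.
Startup 2 (pledges 0, payoff 131): pledging 40 → total 230, payoff 91. No gain.
Startup 3 (pledges 60, payoff 71): dropping to 0 → total 130, payoff 0. No gain.
Startup 4 (pledges 0, payoff 131): pledging 20 → total 210, payoff 111. No gain.
Startup 5 (pledges 80, payoff 51): dropping to 0 → total 110, payoff 0. No gain.

Yes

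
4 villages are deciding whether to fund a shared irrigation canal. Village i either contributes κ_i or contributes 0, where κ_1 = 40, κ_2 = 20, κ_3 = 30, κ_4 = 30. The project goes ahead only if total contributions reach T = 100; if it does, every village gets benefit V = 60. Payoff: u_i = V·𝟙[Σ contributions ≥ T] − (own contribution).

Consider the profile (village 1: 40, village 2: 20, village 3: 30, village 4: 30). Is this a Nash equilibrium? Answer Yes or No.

Total = 120 ≥ 100: provided.
Village 1 (pledges 40, payoff 20): dropping to 0 → total 80, payoff 0. No gain.
Village 2 (pledges 20, payoff 40): dropping to 0 → total 100, payoff 60. Profitable deviation.

No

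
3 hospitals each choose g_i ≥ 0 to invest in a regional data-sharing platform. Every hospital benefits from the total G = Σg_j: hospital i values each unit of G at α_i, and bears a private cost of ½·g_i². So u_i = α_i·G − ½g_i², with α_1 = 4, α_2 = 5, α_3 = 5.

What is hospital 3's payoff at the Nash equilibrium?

57.5

Hospital i's FOC: ∂u_i/∂g_i = α_i − g_i = 0, so g_i* = α_i.
NE contributions = (4, 5, 5); G = 14.
u_3 = α_3·G − ½·(g_3)² = 5·14 − ½·5² = 57.5.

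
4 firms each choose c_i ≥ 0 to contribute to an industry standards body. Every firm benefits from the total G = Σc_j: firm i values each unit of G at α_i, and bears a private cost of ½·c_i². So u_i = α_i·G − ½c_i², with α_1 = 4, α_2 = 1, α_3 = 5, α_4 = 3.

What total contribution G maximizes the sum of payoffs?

52

Planner FOC: ∂(Σu_j)/∂c_i = (Σα_j) − c_i = 0, so c_i^SO = Σα_j = 13 for every i; G^SO = 52.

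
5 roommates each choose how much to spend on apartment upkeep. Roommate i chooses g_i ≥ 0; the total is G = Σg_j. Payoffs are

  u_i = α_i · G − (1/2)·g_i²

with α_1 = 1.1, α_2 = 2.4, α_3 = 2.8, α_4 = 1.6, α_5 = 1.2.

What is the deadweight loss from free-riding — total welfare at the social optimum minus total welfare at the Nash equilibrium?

Roommate i's FOC: ∂u_i/∂g_i = α_i − g_i = 0, so g_i* = α_i.
NE contributions = (1.1, 2.4, 2.8, 1.6, 1.2); G = 9.1.
W^NE = (Σα)·G − ½Σα_i² = 9.1² − ½·18.81 = 73.405.
Planner sets g_i = Σα_j = 9.1 for every i, so G^SO = 5·9.1 = 45.5.
W^SO = (Σα)·G^SO − ½·5·(Σα)² = (5/2)·9.1² = 207.025.
Deadweight loss = W^SO − W^NE = 133.62.

133.62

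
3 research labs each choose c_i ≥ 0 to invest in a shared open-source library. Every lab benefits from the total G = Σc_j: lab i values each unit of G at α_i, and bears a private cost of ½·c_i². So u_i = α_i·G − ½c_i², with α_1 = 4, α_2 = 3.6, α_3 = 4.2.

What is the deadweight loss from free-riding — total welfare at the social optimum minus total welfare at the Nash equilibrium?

Lab i's FOC: ∂u_i/∂c_i = α_i − c_i = 0, so c_i* = α_i.
NE contributions = (4, 3.6, 4.2); G = 11.8.
W^NE = (Σα)·G − ½Σα_i² = 11.8² − ½·46.6 = 115.94.
Planner sets c_i = Σα_j = 11.8 for every i, so G^SO = 3·11.8 = 35.4.
W^SO = (Σα)·G^SO − ½·3·(Σα)² = (3/2)·11.8² = 208.86.
Deadweight loss = W^SO − W^NE = 92.92.

92.92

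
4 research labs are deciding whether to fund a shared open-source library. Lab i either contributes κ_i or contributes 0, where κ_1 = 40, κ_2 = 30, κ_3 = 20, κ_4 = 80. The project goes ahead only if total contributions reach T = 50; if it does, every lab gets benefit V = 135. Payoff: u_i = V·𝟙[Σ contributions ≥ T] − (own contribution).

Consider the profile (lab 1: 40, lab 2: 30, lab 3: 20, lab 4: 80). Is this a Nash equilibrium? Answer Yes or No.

No

Total = 170 ≥ 50: provided.
Lab 1 (pledges 40, payoff 95): dropping to 0 → total 130, payoff 135. Profitable deviation.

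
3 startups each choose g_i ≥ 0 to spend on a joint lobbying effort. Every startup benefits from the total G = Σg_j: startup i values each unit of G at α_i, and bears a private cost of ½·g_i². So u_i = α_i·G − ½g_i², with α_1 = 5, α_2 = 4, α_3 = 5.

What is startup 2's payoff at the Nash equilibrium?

48

Startup i's FOC: ∂u_i/∂g_i = α_i − g_i = 0, so g_i* = α_i.
NE contributions = (5, 4, 5); G = 14.
u_2 = α_2·G − ½·(g_2)² = 4·14 − ½·4² = 48.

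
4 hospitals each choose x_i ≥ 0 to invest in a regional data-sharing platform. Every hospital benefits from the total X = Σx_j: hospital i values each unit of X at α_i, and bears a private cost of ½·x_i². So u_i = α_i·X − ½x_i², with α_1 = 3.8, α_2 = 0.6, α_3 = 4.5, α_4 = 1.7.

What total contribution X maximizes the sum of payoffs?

Planner FOC: ∂(Σu_j)/∂x_i = (Σα_j) − x_i = 0, so x_i^SO = Σα_j = 10.6 for every i; X^SO = 42.4.

42.4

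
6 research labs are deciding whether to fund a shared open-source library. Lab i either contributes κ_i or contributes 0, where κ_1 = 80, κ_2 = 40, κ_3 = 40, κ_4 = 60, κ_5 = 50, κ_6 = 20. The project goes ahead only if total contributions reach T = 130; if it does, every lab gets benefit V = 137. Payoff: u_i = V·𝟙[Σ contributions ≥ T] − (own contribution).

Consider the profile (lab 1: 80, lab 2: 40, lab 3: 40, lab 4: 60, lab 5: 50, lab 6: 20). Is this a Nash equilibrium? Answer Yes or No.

Total = 290 ≥ 130: provided.
Lab 1 (pledges 80, payoff 57): dropping to 0 → total 210, payoff 137. Profitable deviation.

No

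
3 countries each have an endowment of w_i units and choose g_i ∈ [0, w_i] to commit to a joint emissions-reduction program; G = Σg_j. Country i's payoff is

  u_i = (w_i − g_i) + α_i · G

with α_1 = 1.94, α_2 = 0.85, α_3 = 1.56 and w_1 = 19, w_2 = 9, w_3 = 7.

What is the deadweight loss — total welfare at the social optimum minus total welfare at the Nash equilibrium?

30.15

∂u_i/∂g_i = α_i − 1, so country i contributes w_i if α_i > 1, else 0.
α_i > 1 for i ∈ {1, 3}; NE contributions (19, 0, 7), G = 26.
W^NE = Σw_i − G^NE + (Σα_i)·G^NE = 35 + 3.35·26 = 122.1.
Planner: ∂(Σu_j)/∂g_i = Σα_j − 1 = 3.35 > 0, so everyone contributes w_i; G^SO = 35, W^SO = 35 + 3.35·35 = 152.25.
Deadweight loss = 30.15.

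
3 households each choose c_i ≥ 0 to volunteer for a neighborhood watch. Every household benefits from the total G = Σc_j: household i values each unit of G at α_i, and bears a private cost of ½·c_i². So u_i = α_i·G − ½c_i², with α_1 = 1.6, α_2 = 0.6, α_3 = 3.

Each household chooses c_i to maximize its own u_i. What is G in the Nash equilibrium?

5.2

Household i's FOC: ∂u_i/∂c_i = α_i − c_i = 0, so c_i* = α_i.
NE contributions = (1.6, 0.6, 3); G = 5.2.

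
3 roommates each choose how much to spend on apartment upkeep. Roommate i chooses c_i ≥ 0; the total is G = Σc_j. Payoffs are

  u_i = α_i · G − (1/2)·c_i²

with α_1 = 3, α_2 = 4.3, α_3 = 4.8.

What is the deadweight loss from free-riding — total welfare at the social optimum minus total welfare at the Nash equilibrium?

Roommate i's FOC: ∂u_i/∂c_i = α_i − c_i = 0, so c_i* = α_i.
NE contributions = (3, 4.3, 4.8); G = 12.1.
W^NE = (Σα)·G − ½Σα_i² = 12.1² − ½·50.53 = 121.145.
Planner sets c_i = Σα_j = 12.1 for every i, so G^SO = 3·12.1 = 36.3.
W^SO = (Σα)·G^SO − ½·3·(Σα)² = (3/2)·12.1² = 219.615.
Deadweight loss = W^SO − W^NE = 98.47.

98.47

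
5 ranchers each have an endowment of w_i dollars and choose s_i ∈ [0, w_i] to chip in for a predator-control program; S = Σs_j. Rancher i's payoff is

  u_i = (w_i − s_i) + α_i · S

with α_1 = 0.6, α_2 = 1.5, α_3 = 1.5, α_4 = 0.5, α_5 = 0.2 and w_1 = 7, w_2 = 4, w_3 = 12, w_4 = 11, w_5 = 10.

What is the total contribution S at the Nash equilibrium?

16

∂u_i/∂s_i = α_i − 1, so rancher i contributes w_i if α_i > 1, else 0.
α_i > 1 for i ∈ {2, 3}; NE contributions (0, 4, 12, 0, 0), S = 16.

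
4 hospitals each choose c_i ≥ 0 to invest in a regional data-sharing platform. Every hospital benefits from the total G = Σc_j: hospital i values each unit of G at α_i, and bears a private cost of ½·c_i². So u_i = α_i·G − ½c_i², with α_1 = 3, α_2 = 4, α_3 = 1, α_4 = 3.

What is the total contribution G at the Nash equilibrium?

11

Hospital i's FOC: ∂u_i/∂c_i = α_i − c_i = 0, so c_i* = α_i.
NE contributions = (3, 4, 1, 3); G = 11.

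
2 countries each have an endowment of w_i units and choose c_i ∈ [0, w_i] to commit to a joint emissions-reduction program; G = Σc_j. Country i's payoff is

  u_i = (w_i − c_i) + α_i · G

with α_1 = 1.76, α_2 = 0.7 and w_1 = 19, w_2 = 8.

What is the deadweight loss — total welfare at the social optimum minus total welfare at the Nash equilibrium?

11.68

∂u_i/∂c_i = α_i − 1, so country i contributes w_i if α_i > 1, else 0.
α_i > 1 for i ∈ {1}; NE contributions (19, 0), G = 19.
W^NE = Σw_i − G^NE + (Σα_i)·G^NE = 27 + 1.46·19 = 54.74.
Planner: ∂(Σu_j)/∂c_i = Σα_j − 1 = 1.46 > 0, so everyone contributes w_i; G^SO = 27, W^SO = 27 + 1.46·27 = 66.42.
Deadweight loss = 11.68.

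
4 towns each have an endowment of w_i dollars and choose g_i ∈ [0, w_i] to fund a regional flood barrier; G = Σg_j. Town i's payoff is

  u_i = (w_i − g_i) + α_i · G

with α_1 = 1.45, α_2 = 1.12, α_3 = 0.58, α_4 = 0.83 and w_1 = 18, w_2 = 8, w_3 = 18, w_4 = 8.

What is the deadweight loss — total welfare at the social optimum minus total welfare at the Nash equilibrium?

∂u_i/∂g_i = α_i − 1, so town i contributes w_i if α_i > 1, else 0.
α_i > 1 for i ∈ {1, 2}; NE contributions (18, 8, 0, 0), G = 26.
W^NE = Σw_i − G^NE + (Σα_i)·G^NE = 52 + 2.98·26 = 129.48.
Planner: ∂(Σu_j)/∂g_i = Σα_j − 1 = 2.98 > 0, so everyone contributes w_i; G^SO = 52, W^SO = 52 + 2.98·52 = 206.96.
Deadweight loss = 77.48.

77.48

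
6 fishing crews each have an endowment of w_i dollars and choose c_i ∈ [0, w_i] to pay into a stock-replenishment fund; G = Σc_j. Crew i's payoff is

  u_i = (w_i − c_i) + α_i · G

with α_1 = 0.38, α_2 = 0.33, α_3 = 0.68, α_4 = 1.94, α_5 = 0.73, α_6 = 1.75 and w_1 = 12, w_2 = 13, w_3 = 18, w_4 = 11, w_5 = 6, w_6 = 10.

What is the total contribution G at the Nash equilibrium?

∂u_i/∂c_i = α_i − 1, so crew i contributes w_i if α_i > 1, else 0.
α_i > 1 for i ∈ {4, 6}; NE contributions (0, 0, 0, 11, 0, 10), G = 21.

21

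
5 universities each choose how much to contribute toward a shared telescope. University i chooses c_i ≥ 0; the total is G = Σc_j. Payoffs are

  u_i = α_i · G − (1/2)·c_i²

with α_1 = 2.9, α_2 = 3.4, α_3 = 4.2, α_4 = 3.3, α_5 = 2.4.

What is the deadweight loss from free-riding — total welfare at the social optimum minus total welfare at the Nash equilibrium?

420.79

University i's FOC: ∂u_i/∂c_i = α_i − c_i = 0, so c_i* = α_i.
NE contributions = (2.9, 3.4, 4.2, 3.3, 2.4); G = 16.2.
W^NE = (Σα)·G − ½Σα_i² = 16.2² − ½·54.26 = 235.31.
Planner sets c_i = Σα_j = 16.2 for every i, so G^SO = 5·16.2 = 81.
W^SO = (Σα)·G^SO − ½·5·(Σα)² = (5/2)·16.2² = 656.1.
Deadweight loss = W^SO − W^NE = 420.79.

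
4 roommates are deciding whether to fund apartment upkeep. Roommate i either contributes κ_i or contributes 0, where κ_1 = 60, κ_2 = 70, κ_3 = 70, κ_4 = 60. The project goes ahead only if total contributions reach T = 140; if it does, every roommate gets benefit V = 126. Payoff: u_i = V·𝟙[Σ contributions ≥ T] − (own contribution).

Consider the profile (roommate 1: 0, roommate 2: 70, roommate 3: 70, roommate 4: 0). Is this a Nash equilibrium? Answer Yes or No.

Total = 140 ≥ 140: provided.
Roommate 1 (pledges 0, payoff 126): pledging 60 → total 200, payoff 66. No gain.
Roommate 2 (pledges 70, payoff 56): dropping to 0 → total 70, payoff 0. No gain.
Roommate 3 (pledges 70, payoff 56): dropping to 0 → total 70, payoff 0. No gain.
Roommate 4 (pledges 0, payoff 126): pledging 60 → total 200, payoff 66. No gain.

Yes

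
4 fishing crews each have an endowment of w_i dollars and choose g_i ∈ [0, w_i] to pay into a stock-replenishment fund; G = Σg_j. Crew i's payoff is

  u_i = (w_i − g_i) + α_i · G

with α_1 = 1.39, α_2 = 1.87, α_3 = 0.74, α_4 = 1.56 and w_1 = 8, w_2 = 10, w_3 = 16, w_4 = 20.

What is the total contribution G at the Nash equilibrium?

38

∂u_i/∂g_i = α_i − 1, so crew i contributes w_i if α_i > 1, else 0.
α_i > 1 for i ∈ {1, 2, 4}; NE contributions (8, 10, 0, 20), G = 38.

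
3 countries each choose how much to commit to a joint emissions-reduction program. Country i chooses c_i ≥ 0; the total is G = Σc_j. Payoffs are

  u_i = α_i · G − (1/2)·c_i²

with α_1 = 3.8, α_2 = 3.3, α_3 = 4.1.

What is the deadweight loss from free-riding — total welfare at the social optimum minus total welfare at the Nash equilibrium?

Country i's FOC: ∂u_i/∂c_i = α_i − c_i = 0, so c_i* = α_i.
NE contributions = (3.8, 3.3, 4.1); G = 11.2.
W^NE = (Σα)·G − ½Σα_i² = 11.2² − ½·42.14 = 104.37.
Planner sets c_i = Σα_j = 11.2 for every i, so G^SO = 3·11.2 = 33.6.
W^SO = (Σα)·G^SO − ½·3·(Σα)² = (3/2)·11.2² = 188.16.
Deadweight loss = W^SO − W^NE = 83.79.

83.79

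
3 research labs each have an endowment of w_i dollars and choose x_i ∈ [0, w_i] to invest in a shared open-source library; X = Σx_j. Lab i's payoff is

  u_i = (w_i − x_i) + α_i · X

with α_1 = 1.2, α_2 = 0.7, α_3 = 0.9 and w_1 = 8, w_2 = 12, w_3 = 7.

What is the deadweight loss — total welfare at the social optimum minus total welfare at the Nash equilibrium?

∂u_i/∂x_i = α_i − 1, so lab i contributes w_i if α_i > 1, else 0.
α_i > 1 for i ∈ {1}; NE contributions (8, 0, 0), X = 8.
W^NE = Σw_i − X^NE + (Σα_i)·X^NE = 27 + 1.8·8 = 41.4.
Planner: ∂(Σu_j)/∂x_i = Σα_j − 1 = 1.8 > 0, so everyone contributes w_i; X^SO = 27, W^SO = 27 + 1.8·27 = 75.6.
Deadweight loss = 34.2.

34.2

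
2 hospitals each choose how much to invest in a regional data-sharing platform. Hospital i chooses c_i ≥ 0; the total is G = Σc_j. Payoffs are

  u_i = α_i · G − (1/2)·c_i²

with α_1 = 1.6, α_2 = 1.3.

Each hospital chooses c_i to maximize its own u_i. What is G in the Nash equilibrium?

Hospital i's FOC: ∂u_i/∂c_i = α_i − c_i = 0, so c_i* = α_i.
NE contributions = (1.6, 1.3); G = 2.9.

2.9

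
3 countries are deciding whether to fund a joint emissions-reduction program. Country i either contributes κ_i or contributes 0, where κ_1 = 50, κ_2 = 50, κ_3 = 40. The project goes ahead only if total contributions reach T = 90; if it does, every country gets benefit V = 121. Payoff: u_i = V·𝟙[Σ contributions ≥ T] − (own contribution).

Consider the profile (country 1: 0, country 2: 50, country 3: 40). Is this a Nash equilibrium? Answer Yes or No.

Total = 90 ≥ 90: provided.
Country 1 (pledges 0, payoff 121): pledging 50 → total 140, payoff 71. No gain.
Country 2 (pledges 50, payoff 71): dropping to 0 → total 40, payoff 0. No gain.
Country 3 (pledges 40, payoff 81): dropping to 0 → total 50, payoff 0. No gain.

Yes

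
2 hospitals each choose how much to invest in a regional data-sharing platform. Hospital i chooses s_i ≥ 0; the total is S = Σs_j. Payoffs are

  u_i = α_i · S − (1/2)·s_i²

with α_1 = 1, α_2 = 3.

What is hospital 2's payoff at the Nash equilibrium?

7.5

Hospital i's FOC: ∂u_i/∂s_i = α_i − s_i = 0, so s_i* = α_i.
NE contributions = (1, 3); S = 4.
u_2 = α_2·S − ½·(s_2)² = 3·4 − ½·3² = 7.5.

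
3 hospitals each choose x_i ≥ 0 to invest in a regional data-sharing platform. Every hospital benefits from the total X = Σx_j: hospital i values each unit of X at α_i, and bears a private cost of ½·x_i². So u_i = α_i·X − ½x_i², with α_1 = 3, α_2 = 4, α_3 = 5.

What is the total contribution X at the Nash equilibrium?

Hospital i's FOC: ∂u_i/∂x_i = α_i − x_i = 0, so x_i* = α_i.
NE contributions = (3, 4, 5); X = 12.

12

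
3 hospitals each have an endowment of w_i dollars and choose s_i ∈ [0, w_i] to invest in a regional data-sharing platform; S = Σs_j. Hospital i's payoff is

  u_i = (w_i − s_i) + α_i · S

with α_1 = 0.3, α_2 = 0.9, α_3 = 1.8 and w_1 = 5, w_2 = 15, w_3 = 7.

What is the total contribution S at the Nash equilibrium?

∂u_i/∂s_i = α_i − 1, so hospital i contributes w_i if α_i > 1, else 0.
α_i > 1 for i ∈ {3}; NE contributions (0, 0, 7), S = 7.

7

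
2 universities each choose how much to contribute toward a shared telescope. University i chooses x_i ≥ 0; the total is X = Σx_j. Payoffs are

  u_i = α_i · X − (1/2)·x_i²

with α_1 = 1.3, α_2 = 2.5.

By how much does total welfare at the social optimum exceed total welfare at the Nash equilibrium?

University i's FOC: ∂u_i/∂x_i = α_i − x_i = 0, so x_i* = α_i.
NE contributions = (1.3, 2.5); X = 3.8.
W^NE = (Σα)·X − ½Σα_i² = 3.8² − ½·7.94 = 10.47.
Planner sets x_i = Σα_j = 3.8 for every i, so X^SO = 2·3.8 = 7.6.
W^SO = (Σα)·X^SO − ½·2·(Σα)² = (2/2)·3.8² = 14.44.
Deadweight loss = W^SO − W^NE = 3.97.

3.97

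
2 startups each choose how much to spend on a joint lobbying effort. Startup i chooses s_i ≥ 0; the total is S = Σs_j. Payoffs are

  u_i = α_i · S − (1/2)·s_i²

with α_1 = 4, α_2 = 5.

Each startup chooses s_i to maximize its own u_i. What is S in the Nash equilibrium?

Startup i's FOC: ∂u_i/∂s_i = α_i − s_i = 0, so s_i* = α_i.
NE contributions = (4, 5); S = 9.

9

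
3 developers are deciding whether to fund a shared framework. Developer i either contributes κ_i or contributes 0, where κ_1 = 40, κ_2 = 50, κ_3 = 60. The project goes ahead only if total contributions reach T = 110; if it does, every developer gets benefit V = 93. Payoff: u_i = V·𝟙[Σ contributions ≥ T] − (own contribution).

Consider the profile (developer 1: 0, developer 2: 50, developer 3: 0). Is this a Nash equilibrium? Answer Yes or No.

Total = 50 < 110: not provided.
Developer 1 (pledges 0, payoff 0): pledging 40 → total 90, payoff -40. No gain.
Developer 2 (pledges 50, payoff -50): dropping to 0 → total 0, payoff 0. Profitable deviation.

No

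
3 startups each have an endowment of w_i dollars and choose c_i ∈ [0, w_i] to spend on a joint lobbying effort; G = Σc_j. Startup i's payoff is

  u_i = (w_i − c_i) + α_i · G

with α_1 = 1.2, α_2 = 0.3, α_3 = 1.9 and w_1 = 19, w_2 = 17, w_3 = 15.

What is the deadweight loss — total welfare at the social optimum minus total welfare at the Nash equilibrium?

∂u_i/∂c_i = α_i − 1, so startup i contributes w_i if α_i > 1, else 0.
α_i > 1 for i ∈ {1, 3}; NE contributions (19, 0, 15), G = 34.
W^NE = Σw_i − G^NE + (Σα_i)·G^NE = 51 + 2.4·34 = 132.6.
Planner: ∂(Σu_j)/∂c_i = Σα_j − 1 = 2.4 > 0, so everyone contributes w_i; G^SO = 51, W^SO = 51 + 2.4·51 = 173.4.
Deadweight loss = 40.8.

40.8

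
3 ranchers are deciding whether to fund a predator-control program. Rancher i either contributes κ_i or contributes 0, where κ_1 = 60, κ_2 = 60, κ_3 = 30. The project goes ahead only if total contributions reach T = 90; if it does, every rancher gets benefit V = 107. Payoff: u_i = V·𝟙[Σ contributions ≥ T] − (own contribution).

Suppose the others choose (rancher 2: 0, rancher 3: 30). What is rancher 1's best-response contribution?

Others' total = 30. Contributing 60 brings total to 90 ≥ 90: gain V − κ_1 = 47.
Best response: 60.

60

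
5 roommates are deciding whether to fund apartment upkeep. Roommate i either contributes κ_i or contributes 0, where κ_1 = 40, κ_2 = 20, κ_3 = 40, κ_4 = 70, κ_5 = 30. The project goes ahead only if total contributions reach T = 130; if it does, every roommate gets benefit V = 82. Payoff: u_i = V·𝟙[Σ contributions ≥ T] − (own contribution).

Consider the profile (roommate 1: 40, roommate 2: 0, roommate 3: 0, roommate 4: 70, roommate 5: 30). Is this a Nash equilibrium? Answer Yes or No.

Yes

Total = 140 ≥ 130: provided.
Roommate 1 (pledges 40, payoff 42): dropping to 0 → total 100, payoff 0. No gain.
Roommate 2 (pledges 0, payoff 82): pledging 20 → total 160, payoff 62. No gain.
Roommate 3 (pledges 0, payoff 82): pledging 40 → total 180, payoff 42. No gain.
Roommate 4 (pledges 70, payoff 12): dropping to 0 → total 70, payoff 0. No gain.
Roommate 5 (pledges 30, payoff 52): dropping to 0 → total 110, payoff 0. No gain.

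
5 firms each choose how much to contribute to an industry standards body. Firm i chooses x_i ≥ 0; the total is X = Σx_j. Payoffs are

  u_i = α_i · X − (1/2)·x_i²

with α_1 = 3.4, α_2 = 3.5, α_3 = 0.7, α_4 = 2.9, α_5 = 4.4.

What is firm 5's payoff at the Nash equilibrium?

Firm i's FOC: ∂u_i/∂x_i = α_i − x_i = 0, so x_i* = α_i.
NE contributions = (3.4, 3.5, 0.7, 2.9, 4.4); X = 14.9.
u_5 = α_5·X − ½·(x_5)² = 4.4·14.9 − ½·4.4² = 55.88.

55.88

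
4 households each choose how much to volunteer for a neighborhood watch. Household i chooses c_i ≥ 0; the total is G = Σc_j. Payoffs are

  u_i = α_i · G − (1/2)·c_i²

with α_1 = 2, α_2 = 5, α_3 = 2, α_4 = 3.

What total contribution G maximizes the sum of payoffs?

48

Planner FOC: ∂(Σu_j)/∂c_i = (Σα_j) − c_i = 0, so c_i^SO = Σα_j = 12 for every i; G^SO = 48.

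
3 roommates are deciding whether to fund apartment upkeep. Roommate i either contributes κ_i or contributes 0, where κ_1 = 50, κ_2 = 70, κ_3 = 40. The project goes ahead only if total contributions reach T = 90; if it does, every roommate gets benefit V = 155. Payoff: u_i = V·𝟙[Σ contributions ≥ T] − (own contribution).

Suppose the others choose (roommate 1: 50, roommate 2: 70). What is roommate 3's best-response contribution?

Others' total = 120 ≥ 90; contributing adds cost 40 for no extra benefit.
Best response: 0.

0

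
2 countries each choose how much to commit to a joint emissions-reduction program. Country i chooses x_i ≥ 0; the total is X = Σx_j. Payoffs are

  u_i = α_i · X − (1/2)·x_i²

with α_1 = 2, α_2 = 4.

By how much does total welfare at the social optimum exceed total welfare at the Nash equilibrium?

Country i's FOC: ∂u_i/∂x_i = α_i − x_i = 0, so x_i* = α_i.
NE contributions = (2, 4); X = 6.
W^NE = (Σα)·X − ½Σα_i² = 6² − ½·20 = 26.
Planner sets x_i = Σα_j = 6 for every i, so X^SO = 2·6 = 12.
W^SO = (Σα)·X^SO − ½·2·(Σα)² = (2/2)·6² = 36.
Deadweight loss = W^SO − W^NE = 10.

10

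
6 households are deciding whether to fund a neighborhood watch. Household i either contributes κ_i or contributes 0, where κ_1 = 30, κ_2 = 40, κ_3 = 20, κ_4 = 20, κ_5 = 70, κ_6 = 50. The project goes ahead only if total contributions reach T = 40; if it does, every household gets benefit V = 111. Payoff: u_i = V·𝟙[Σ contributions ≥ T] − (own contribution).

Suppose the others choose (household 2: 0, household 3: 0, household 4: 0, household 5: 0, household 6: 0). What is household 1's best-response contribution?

0

Others' total = 0. Even contributing 30 gives 30 < 40: no benefit either way.
Best response: 0.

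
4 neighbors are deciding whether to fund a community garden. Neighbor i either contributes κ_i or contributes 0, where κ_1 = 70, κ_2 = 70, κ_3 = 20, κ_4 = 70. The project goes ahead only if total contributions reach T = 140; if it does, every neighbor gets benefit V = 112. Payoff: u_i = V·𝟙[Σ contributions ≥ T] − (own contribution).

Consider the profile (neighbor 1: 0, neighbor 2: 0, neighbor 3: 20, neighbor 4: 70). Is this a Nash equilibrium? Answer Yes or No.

No

Total = 90 < 140: not provided.
Neighbor 1 (pledges 0, payoff 0): pledging 70 → total 160, payoff 42. Profitable deviation.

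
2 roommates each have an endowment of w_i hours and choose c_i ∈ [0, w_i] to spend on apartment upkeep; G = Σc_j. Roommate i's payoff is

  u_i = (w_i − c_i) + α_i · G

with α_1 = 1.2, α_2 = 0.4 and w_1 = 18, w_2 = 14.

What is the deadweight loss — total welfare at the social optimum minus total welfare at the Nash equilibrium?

∂u_i/∂c_i = α_i − 1, so roommate i contributes w_i if α_i > 1, else 0.
α_i > 1 for i ∈ {1}; NE contributions (18, 0), G = 18.
W^NE = Σw_i − G^NE + (Σα_i)·G^NE = 32 + 0.6·18 = 42.8.
Planner: ∂(Σu_j)/∂c_i = Σα_j − 1 = 0.6 > 0, so everyone contributes w_i; G^SO = 32, W^SO = 32 + 0.6·32 = 51.2.
Deadweight loss = 8.4.

8.4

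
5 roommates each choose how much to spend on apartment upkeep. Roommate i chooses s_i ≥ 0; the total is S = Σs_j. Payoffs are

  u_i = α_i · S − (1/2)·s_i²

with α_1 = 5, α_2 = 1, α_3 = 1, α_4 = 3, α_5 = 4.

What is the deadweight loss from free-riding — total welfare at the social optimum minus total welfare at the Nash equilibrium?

Roommate i's FOC: ∂u_i/∂s_i = α_i − s_i = 0, so s_i* = α_i.
NE contributions = (5, 1, 1, 3, 4); S = 14.
W^NE = (Σα)·S − ½Σα_i² = 14² − ½·52 = 170.
Planner sets s_i = Σα_j = 14 for every i, so S^SO = 5·14 = 70.
W^SO = (Σα)·S^SO − ½·5·(Σα)² = (5/2)·14² = 490.
Deadweight loss = W^SO − W^NE = 320.

320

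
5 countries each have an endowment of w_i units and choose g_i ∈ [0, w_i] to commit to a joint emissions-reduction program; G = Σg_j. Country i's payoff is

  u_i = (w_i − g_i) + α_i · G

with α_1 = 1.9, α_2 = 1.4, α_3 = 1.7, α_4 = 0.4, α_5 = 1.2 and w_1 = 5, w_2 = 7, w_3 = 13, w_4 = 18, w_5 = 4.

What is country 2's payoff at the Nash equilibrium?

40.6

∂u_i/∂g_i = α_i − 1, so country i contributes w_i if α_i > 1, else 0.
α_i > 1 for i ∈ {1, 2, 3, 5}; NE contributions (5, 7, 13, 0, 4), G = 29.
u_2 = (7 − 7) + 1.4·29 = 40.6.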